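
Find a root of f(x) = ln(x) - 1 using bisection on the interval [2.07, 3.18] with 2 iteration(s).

f(x) = ln(x) - 1
Initial interval: [2.07, 3.18]

Iteration 1:
  c_1 = (2.070000 + 3.180000)/2 = 2.625000
  f(c_1) = f(2.625000) = -0.034919
  f(a) × f(c) ≥ 0, new interval: [2.625000, 3.180000]
Iteration 2:
  c_2 = (2.625000 + 3.180000)/2 = 2.902500
  f(c_2) = f(2.902500) = 0.065572
  f(a) × f(c) < 0, new interval: [2.625000, 2.902500]

After 2 iteration(s), the approximation is c_2 = 2.902500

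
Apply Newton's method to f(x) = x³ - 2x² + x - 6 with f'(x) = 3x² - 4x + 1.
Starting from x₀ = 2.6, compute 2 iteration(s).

f(x) = x³ - 2x² + x - 6
f'(x) = 3x² - 4x + 1
x₀ = 2.6

Newton-Raphson formula: x_{n+1} = x_n - f(x_n)/f'(x_n)

Iteration 1:
  f(2.600000) = 0.656000
  f'(2.600000) = 10.880000
  x_1 = 2.600000 - 0.656000/10.880000 = 2.539706
Iteration 2:
  f(2.539706) = 0.020866
  f'(2.539706) = 10.191494
  x_2 = 2.539706 - 0.020866/10.191494 = 2.537658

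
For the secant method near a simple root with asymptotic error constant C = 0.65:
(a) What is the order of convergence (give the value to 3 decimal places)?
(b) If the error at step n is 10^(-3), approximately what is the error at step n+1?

(a) Secant method has superlinear convergence with order φ = (1+√5)/2 ≈ 1.618.
    This means |e_{n+1}| ≈ C|e_n|^1.618.

(b) With |e_n| = 10^(-3) and C = 0.65:
    |e_{n+1}| ≈ 0.65 × (10^(-3))^1.618 = 0.65 × 10^(-4.85)

(a) ≈ 1.618 (golden ratio); (b) |e_{n+1}| ≈ 9.095e-06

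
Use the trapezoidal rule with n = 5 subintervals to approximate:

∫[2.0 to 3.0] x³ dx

f(x) = x³
a = 2.0, b = 3.0, n = 5
h = (b - a)/n = 0.200000

Trapezoidal rule: (h/2)[f(x₀) + 2f(x₁) + 2f(x₂) + ... + f(xₙ)]

x_0 = 2.0000, f(x_0) = 8.000000, coefficient = 1
x_1 = 2.2000, f(x_1) = 10.648000, coefficient = 2
x_2 = 2.4000, f(x_2) = 13.824000, coefficient = 2
x_3 = 2.6000, f(x_3) = 17.576000, coefficient = 2
x_4 = 2.8000, f(x_4) = 21.952000, coefficient = 2
x_5 = 3.0000, f(x_5) = 27.000000, coefficient = 1

I ≈ (0.200000/2) × 163.000000 = 16.300000
Exact value: 16.250000
Error: 0.050000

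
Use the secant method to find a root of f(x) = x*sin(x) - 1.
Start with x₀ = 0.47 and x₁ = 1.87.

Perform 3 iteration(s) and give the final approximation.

f(x) = x*sin(x) - 1
x₀ = 0.47, x₁ = 1.87

Secant formula: x_{n+1} = x_n - f(x_n)(x_n - x_{n-1})/(f(x_n) - f(x_{n-1}))

Iteration 1:
  f(0.470000) = -0.787143
  f(1.870000) = 0.786919
  x_2 = 1.870000 - 0.786919×(1.870000 - 0.470000)/(0.786919 - (-0.787143))
       = 1.170100
Iteration 2:
  f(1.870000) = 0.786919
  f(1.170100) = 0.077416
  x_3 = 1.170100 - 0.077416×(1.170100 - 1.870000)/(0.077416 - 0.786919)
       = 1.093732
Iteration 3:
  f(1.170100) = 0.077416
  f(1.093732) = -0.028387
  x_4 = 1.093732 - (-0.028387)×(1.093732 - 1.170100)/(-0.028387 - 0.077416)
       = 1.114221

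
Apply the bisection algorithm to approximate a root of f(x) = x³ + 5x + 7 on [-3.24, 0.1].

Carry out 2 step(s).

f(x) = x³ + 5x + 7
Initial interval: [-3.24, 0.1]

Iteration 1:
  c_1 = (-3.240000 + 0.100000)/2 = -1.570000
  f(c_1) = f(-1.570000) = -4.719893
  f(a) × f(c) ≥ 0, new interval: [-1.570000, 0.100000]
Iteration 2:
  c_2 = (-1.570000 + 0.100000)/2 = -0.735000
  f(c_2) = f(-0.735000) = 2.927935
  f(a) × f(c) < 0, new interval: [-1.570000, -0.735000]

After 2 iteration(s), the approximation is c_2 = -0.735000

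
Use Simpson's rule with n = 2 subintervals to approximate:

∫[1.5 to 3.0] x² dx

f(x) = x²
a = 1.5, b = 3.0, n = 2
h = (b - a)/n = 0.750000

Simpson's rule: (h/3)[f(x₀) + 4f(x₁) + 2f(x₂) + ... + f(xₙ)]

x_0 = 1.5000, f(x_0) = 2.250000, coefficient = 1
x_1 = 2.2500, f(x_1) = 5.062500, coefficient = 4
x_2 = 3.0000, f(x_2) = 9.000000, coefficient = 1

I ≈ (0.750000/3) × 31.500000 = 7.875000
Exact value: 7.875000
Error: 0.000000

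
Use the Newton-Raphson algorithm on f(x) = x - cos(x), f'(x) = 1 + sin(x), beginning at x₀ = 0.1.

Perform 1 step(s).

f(x) = x - cos(x)
f'(x) = 1 + sin(x)
x₀ = 0.1

Newton-Raphson formula: x_{n+1} = x_n - f(x_n)/f'(x_n)

Iteration 1:
  f(0.100000) = -0.895004
  f'(0.100000) = 1.099833
  x_1 = 0.100000 - (-0.895004)/1.099833 = 0.913763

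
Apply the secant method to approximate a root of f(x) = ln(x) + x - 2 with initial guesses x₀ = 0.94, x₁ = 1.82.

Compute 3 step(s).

f(x) = ln(x) + x - 2
x₀ = 0.94, x₁ = 1.82

Secant formula: x_{n+1} = x_n - f(x_n)(x_n - x_{n-1})/(f(x_n) - f(x_{n-1}))

Iteration 1:
  f(0.940000) = -1.121875
  f(1.820000) = 0.418837
  x_2 = 1.820000 - 0.418837×(1.820000 - 0.940000)/(0.418837 - (-1.121875))
       = 1.580775
Iteration 2:
  f(1.820000) = 0.418837
  f(1.580775) = 0.038691
  x_3 = 1.580775 - 0.038691×(1.580775 - 1.820000)/(0.038691 - 0.418837)
       = 1.556427
Iteration 3:
  f(1.580775) = 0.038691
  f(1.556427) = -0.001180
  x_4 = 1.556427 - (-0.001180)×(1.556427 - 1.580775)/(-0.001180 - 0.038691)
       = 1.557148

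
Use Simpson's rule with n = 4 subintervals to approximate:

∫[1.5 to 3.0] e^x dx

f(x) = e^x
a = 1.5, b = 3.0, n = 4
h = (b - a)/n = 0.375000

Simpson's rule: (h/3)[f(x₀) + 4f(x₁) + 2f(x₂) + ... + f(xₙ)]

x_0 = 1.5000, f(x_0) = 4.481689, coefficient = 1
x_1 = 1.8750, f(x_1) = 6.520819, coefficient = 4
x_2 = 2.2500, f(x_2) = 9.487736, coefficient = 2
x_3 = 2.6250, f(x_3) = 13.804574, coefficient = 4
x_4 = 3.0000, f(x_4) = 20.085537, coefficient = 1

I ≈ (0.375000/3) × 124.844271 = 15.605534
Exact value: 15.603848
Error: 0.001686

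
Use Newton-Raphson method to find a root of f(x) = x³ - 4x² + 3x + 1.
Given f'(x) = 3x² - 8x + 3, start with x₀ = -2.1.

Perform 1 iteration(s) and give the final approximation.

f(x) = x³ - 4x² + 3x + 1
f'(x) = 3x² - 8x + 3
x₀ = -2.1

Newton-Raphson formula: x_{n+1} = x_n - f(x_n)/f'(x_n)

Iteration 1:
  f(-2.100000) = -32.201000
  f'(-2.100000) = 33.030000
  x_1 = -2.100000 - (-32.201000)/33.030000 = -1.125098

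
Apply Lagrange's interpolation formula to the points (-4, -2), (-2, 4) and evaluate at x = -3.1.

Lagrange interpolation formula:
P(x) = Σ yᵢ × Lᵢ(x)
where Lᵢ(x) = Π_{j≠i} (x - xⱼ)/(xᵢ - xⱼ)

L_0(-3.1) = (-3.1 - (-2))/(-4 - (-2)) = 0.550000
L_1(-3.1) = (-3.1 - (-4))/(-2 - (-4)) = 0.450000

P(-3.1) = (-2)×L_0(-3.1) + 4×L_1(-3.1)
P(-3.1) = 0.700000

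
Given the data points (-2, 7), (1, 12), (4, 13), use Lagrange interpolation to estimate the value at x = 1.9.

Lagrange interpolation formula:
P(x) = Σ yᵢ × Lᵢ(x)
where Lᵢ(x) = Π_{j≠i} (x - xⱼ)/(xᵢ - xⱼ)

L_0(1.9) = (1.9 - 1)/(-2 - 1) × (1.9 - 4)/(-2 - 4) = -0.105000
L_1(1.9) = (1.9 - (-2))/(1 - (-2)) × (1.9 - 4)/(1 - 4) = 0.910000
L_2(1.9) = (1.9 - (-2))/(4 - (-2)) × (1.9 - 1)/(4 - 1) = 0.195000

P(1.9) = 7×L_0(1.9) + 12×L_1(1.9) + 13×L_2(1.9)
P(1.9) = 12.720000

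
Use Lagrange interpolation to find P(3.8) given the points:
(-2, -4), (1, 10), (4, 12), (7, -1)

Lagrange interpolation formula:
P(x) = Σ yᵢ × Lᵢ(x)
where Lᵢ(x) = Π_{j≠i} (x - xⱼ)/(xᵢ - xⱼ)

L_0(3.8) = (3.8 - 1)/(-2 - 1) × (3.8 - 4)/(-2 - 4) × (3.8 - 7)/(-2 - 7) = -0.011062
L_1(3.8) = (3.8 - (-2))/(1 - (-2)) × (3.8 - 4)/(1 - 4) × (3.8 - 7)/(1 - 7) = 0.068741
L_2(3.8) = (3.8 - (-2))/(4 - (-2)) × (3.8 - 1)/(4 - 1) × (3.8 - 7)/(4 - 7) = 0.962370
L_3(3.8) = (3.8 - (-2))/(7 - (-2)) × (3.8 - 1)/(7 - 1) × (3.8 - 4)/(7 - 4) = -0.020049

P(3.8) = (-4)×L_0(3.8) + 10×L_1(3.8) + 12×L_2(3.8) + (-1)×L_3(3.8)
P(3.8) = 12.300148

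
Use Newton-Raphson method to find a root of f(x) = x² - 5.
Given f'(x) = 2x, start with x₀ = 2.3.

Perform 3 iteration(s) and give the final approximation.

f(x) = x² - 5
f'(x) = 2x
x₀ = 2.3

Newton-Raphson formula: x_{n+1} = x_n - f(x_n)/f'(x_n)

Iteration 1:
  f(2.300000) = 0.290000
  f'(2.300000) = 4.600000
  x_1 = 2.300000 - 0.290000/4.600000 = 2.236957
Iteration 2:
  f(2.236957) = 0.003974
  f'(2.236957) = 4.473913
  x_2 = 2.236957 - 0.003974/4.473913 = 2.236068
Iteration 3:
  f(2.236068) = 0.000001
  f'(2.236068) = 4.472136
  x_3 = 2.236068 - 0.000001/4.472136 = 2.236068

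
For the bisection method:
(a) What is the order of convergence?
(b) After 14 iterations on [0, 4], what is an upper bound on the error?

(a) Bisection has linear (order 1) convergence; the error is halved each step.

(b) Error bound = (b-a)/2^n = (4 - 0)/2^{14}
    = 4/2^{14}

(a) 1 (linear); (b) error ≤ 2.44e-04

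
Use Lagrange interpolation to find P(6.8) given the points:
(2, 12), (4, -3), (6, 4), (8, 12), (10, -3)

Lagrange interpolation formula:
P(x) = Σ yᵢ × Lᵢ(x)
where Lᵢ(x) = Π_{j≠i} (x - xⱼ)/(xᵢ - xⱼ)

L_0(6.8) = (6.8 - 4)/(2 - 4) × (6.8 - 6)/(2 - 6) × (6.8 - 8)/(2 - 8) × (6.8 - 10)/(2 - 10) = 0.022400
L_1(6.8) = (6.8 - 2)/(4 - 2) × (6.8 - 6)/(4 - 6) × (6.8 - 8)/(4 - 8) × (6.8 - 10)/(4 - 10) = -0.153600
L_2(6.8) = (6.8 - 2)/(6 - 2) × (6.8 - 4)/(6 - 4) × (6.8 - 8)/(6 - 8) × (6.8 - 10)/(6 - 10) = 0.806400
L_3(6.8) = (6.8 - 2)/(8 - 2) × (6.8 - 4)/(8 - 4) × (6.8 - 6)/(8 - 6) × (6.8 - 10)/(8 - 10) = 0.358400
L_4(6.8) = (6.8 - 2)/(10 - 2) × (6.8 - 4)/(10 - 4) × (6.8 - 6)/(10 - 6) × (6.8 - 8)/(10 - 8) = -0.033600

P(6.8) = 12×L_0(6.8) + (-3)×L_1(6.8) + 4×L_2(6.8) + 12×L_3(6.8) + (-3)×L_4(6.8)
P(6.8) = 8.356800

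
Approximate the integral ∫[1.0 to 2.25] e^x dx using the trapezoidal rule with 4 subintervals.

f(x) = e^x
a = 1.0, b = 2.25, n = 4
h = (b - a)/n = 0.312500

Trapezoidal rule: (h/2)[f(x₀) + 2f(x₁) + 2f(x₂) + ... + f(xₙ)]

x_0 = 1.0000, f(x_0) = 2.718282, coefficient = 1
x_1 = 1.3125, f(x_1) = 3.715451, coefficient = 2
x_2 = 1.6250, f(x_2) = 5.078419, coefficient = 2
x_3 = 1.9375, f(x_3) = 6.941376, coefficient = 2
x_4 = 2.2500, f(x_4) = 9.487736, coefficient = 1

I ≈ (0.312500/2) × 43.676509 = 6.824455
Exact value: 6.769454
Error: 0.055001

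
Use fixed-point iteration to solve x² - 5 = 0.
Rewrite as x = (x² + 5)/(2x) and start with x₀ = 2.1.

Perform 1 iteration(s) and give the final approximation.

Equation: x² - 5 = 0
Fixed-point form: x = (x² + 5)/(2x)
x₀ = 2.1

x_1 = g(2.100000) = 2.240476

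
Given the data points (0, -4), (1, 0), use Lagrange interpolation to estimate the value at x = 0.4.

Lagrange interpolation formula:
P(x) = Σ yᵢ × Lᵢ(x)
where Lᵢ(x) = Π_{j≠i} (x - xⱼ)/(xᵢ - xⱼ)

L_0(0.4) = (0.4 - 1)/(0 - 1) = 0.600000
L_1(0.4) = (0.4 - 0)/(1 - 0) = 0.400000

P(0.4) = (-4)×L_0(0.4) + 0×L_1(0.4)
P(0.4) = -2.400000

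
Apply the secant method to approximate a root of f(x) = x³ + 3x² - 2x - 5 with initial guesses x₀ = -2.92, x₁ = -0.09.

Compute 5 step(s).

f(x) = x³ + 3x² - 2x - 5
x₀ = -2.92, x₁ = -0.09

Secant formula: x_{n+1} = x_n - f(x_n)(x_n - x_{n-1})/(f(x_n) - f(x_{n-1}))

Iteration 1:
  f(-2.920000) = 1.522112
  f(-0.090000) = -4.796429
  x_2 = -0.090000 - (-4.796429)×(-0.090000 - (-2.920000))/(-4.796429 - 1.522112)
       = -2.238264
Iteration 2:
  f(-0.090000) = -4.796429
  f(-2.238264) = 3.292693
  x_3 = -2.238264 - 3.292693×(-2.238264 - (-0.090000))/(3.292693 - (-4.796429))
       = -1.363809
Iteration 3:
  f(-2.238264) = 3.292693
  f(-1.363809) = 0.770892
  x_4 = -1.363809 - 0.770892×(-1.363809 - (-2.238264))/(0.770892 - 3.292693)
       = -1.096496
Iteration 4:
  f(-1.363809) = 0.770892
  f(-1.096496) = -0.518420
  x_5 = -1.096496 - (-0.518420)×(-1.096496 - (-1.363809))/(-0.518420 - 0.770892)
       = -1.203980
Iteration 5:
  f(-1.096496) = -0.518420
  f(-1.203980) = 0.011412
  x_6 = -1.203980 - 0.011412×(-1.203980 - (-1.096496))/(0.011412 - (-0.518420))
       = -1.201665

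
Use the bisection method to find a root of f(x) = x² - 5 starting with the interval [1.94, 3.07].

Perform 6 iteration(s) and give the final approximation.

f(x) = x² - 5
Initial interval: [1.94, 3.07]

Iteration 1:
  c_1 = (1.940000 + 3.070000)/2 = 2.505000
  f(c_1) = f(2.505000) = 1.275025
  f(a) × f(c) < 0, new interval: [1.940000, 2.505000]
Iteration 2:
  c_2 = (1.940000 + 2.505000)/2 = 2.222500
  f(c_2) = f(2.222500) = -0.060494
  f(a) × f(c) ≥ 0, new interval: [2.222500, 2.505000]
Iteration 3:
  c_3 = (2.222500 + 2.505000)/2 = 2.363750
  f(c_3) = f(2.363750) = 0.587314
  f(a) × f(c) < 0, new interval: [2.222500, 2.363750]
Iteration 4:
  c_4 = (2.222500 + 2.363750)/2 = 2.293125
  f(c_4) = f(2.293125) = 0.258422
  f(a) × f(c) < 0, new interval: [2.222500, 2.293125]
Iteration 5:
  c_5 = (2.222500 + 2.293125)/2 = 2.257812
  f(c_5) = f(2.257812) = 0.097717
  f(a) × f(c) < 0, new interval: [2.222500, 2.257812]
Iteration 6:
  c_6 = (2.222500 + 2.257812)/2 = 2.240156
  f(c_6) = f(2.240156) = 0.018300
  f(a) × f(c) < 0, new interval: [2.222500, 2.240156]

After 6 iteration(s), the approximation is c_6 = 2.240156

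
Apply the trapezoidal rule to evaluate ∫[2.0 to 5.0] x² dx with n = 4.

f(x) = x²
a = 2.0, b = 5.0, n = 4
h = (b - a)/n = 0.750000

Trapezoidal rule: (h/2)[f(x₀) + 2f(x₁) + 2f(x₂) + ... + f(xₙ)]

x_0 = 2.0000, f(x_0) = 4.000000, coefficient = 1
x_1 = 2.7500, f(x_1) = 7.562500, coefficient = 2
x_2 = 3.5000, f(x_2) = 12.250000, coefficient = 2
x_3 = 4.2500, f(x_3) = 18.062500, coefficient = 2
x_4 = 5.0000, f(x_4) = 25.000000, coefficient = 1

I ≈ (0.750000/2) × 104.750000 = 39.281250
Exact value: 39.000000
Error: 0.281250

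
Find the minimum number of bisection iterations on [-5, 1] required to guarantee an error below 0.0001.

We need (b-a)/2^n ≤ 0.0001
(1 - (-5))/2^n ≤ 0.0001
6/2^n ≤ 0.0001
2^n ≥ 60000
n ≥ log₂(60000) = 15.87
n ≥ 16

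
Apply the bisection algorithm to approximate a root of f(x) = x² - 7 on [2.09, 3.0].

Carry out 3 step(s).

f(x) = x² - 7
Initial interval: [2.09, 3.0]

Iteration 1:
  c_1 = (2.090000 + 3.000000)/2 = 2.545000
  f(c_1) = f(2.545000) = -0.522975
  f(a) × f(c) ≥ 0, new interval: [2.545000, 3.000000]
Iteration 2:
  c_2 = (2.545000 + 3.000000)/2 = 2.772500
  f(c_2) = f(2.772500) = 0.686756
  f(a) × f(c) < 0, new interval: [2.545000, 2.772500]
Iteration 3:
  c_3 = (2.545000 + 2.772500)/2 = 2.658750
  f(c_3) = f(2.658750) = 0.068952
  f(a) × f(c) < 0, new interval: [2.545000, 2.658750]

After 3 iteration(s), the approximation is c_3 = 2.658750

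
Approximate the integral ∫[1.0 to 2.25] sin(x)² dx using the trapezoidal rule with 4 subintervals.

f(x) = sin(x)²
a = 1.0, b = 2.25, n = 4
h = (b - a)/n = 0.312500

Trapezoidal rule: (h/2)[f(x₀) + 2f(x₁) + 2f(x₂) + ... + f(xₙ)]

x_0 = 1.0000, f(x_0) = 0.708073, coefficient = 1
x_1 = 1.3125, f(x_1) = 0.934754, coefficient = 2
x_2 = 1.6250, f(x_2) = 0.997065, coefficient = 2
x_3 = 1.9375, f(x_3) = 0.871449, coefficient = 2
x_4 = 2.2500, f(x_4) = 0.605398, coefficient = 1

I ≈ (0.312500/2) × 6.920006 = 1.081251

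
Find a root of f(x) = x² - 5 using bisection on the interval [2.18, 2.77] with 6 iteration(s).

f(x) = x² - 5
Initial interval: [2.18, 2.77]

Iteration 1:
  c_1 = (2.180000 + 2.770000)/2 = 2.475000
  f(c_1) = f(2.475000) = 1.125625
  f(a) × f(c) < 0, new interval: [2.180000, 2.475000]
Iteration 2:
  c_2 = (2.180000 + 2.475000)/2 = 2.327500
  f(c_2) = f(2.327500) = 0.417256
  f(a) × f(c) < 0, new interval: [2.180000, 2.327500]
Iteration 3:
  c_3 = (2.180000 + 2.327500)/2 = 2.253750
  f(c_3) = f(2.253750) = 0.079389
  f(a) × f(c) < 0, new interval: [2.180000, 2.253750]
Iteration 4:
  c_4 = (2.180000 + 2.253750)/2 = 2.216875
  f(c_4) = f(2.216875) = -0.085465
  f(a) × f(c) ≥ 0, new interval: [2.216875, 2.253750]
Iteration 5:
  c_5 = (2.216875 + 2.253750)/2 = 2.235313
  f(c_5) = f(2.235313) = -0.003378
  f(a) × f(c) ≥ 0, new interval: [2.235313, 2.253750]
Iteration 6:
  c_6 = (2.235313 + 2.253750)/2 = 2.244531
  f(c_6) = f(2.244531) = 0.037921
  f(a) × f(c) < 0, new interval: [2.235313, 2.244531]

After 6 iteration(s), the approximation is c_6 = 2.244531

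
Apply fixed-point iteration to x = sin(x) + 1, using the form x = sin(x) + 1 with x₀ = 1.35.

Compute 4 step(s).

Equation: x = sin(x) + 1
Fixed-point form: x = sin(x) + 1
x₀ = 1.35

x_1 = g(1.350000) = 1.975723
x_2 = g(1.975723) = 1.919131
x_3 = g(1.919131) = 1.939942
x_4 = g(1.939942) = 1.932636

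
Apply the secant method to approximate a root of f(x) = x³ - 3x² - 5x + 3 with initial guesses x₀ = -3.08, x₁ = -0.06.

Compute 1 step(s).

f(x) = x³ - 3x² - 5x + 3
x₀ = -3.08, x₁ = -0.06

Secant formula: x_{n+1} = x_n - f(x_n)(x_n - x_{n-1})/(f(x_n) - f(x_{n-1}))

Iteration 1:
  f(-3.080000) = -39.277312
  f(-0.060000) = 3.288984
  x_2 = -0.060000 - 3.288984×(-0.060000 - (-3.080000))/(3.288984 - (-39.277312))
       = -0.293347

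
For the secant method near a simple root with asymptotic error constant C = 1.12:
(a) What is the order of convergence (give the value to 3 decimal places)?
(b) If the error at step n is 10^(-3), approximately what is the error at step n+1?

(a) Secant method has superlinear convergence with order φ = (1+√5)/2 ≈ 1.618.
    This means |e_{n+1}| ≈ C|e_n|^1.618.

(b) With |e_n| = 10^(-3) and C = 1.12:
    |e_{n+1}| ≈ 1.12 × (10^(-3))^1.618 = 1.12 × 10^(-4.85)

(a) ≈ 1.618 (golden ratio); (b) |e_{n+1}| ≈ 1.567e-05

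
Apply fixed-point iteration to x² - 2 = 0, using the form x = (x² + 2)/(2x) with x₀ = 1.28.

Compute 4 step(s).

Equation: x² - 2 = 0
Fixed-point form: x = (x² + 2)/(2x)
x₀ = 1.28

x_1 = g(1.280000) = 1.421250
x_2 = g(1.421250) = 1.414231
x_3 = g(1.414231) = 1.414214
x_4 = g(1.414214) = 1.414214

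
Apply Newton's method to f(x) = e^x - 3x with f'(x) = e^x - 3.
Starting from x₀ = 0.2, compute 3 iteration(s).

f(x) = e^x - 3x
f'(x) = e^x - 3
x₀ = 0.2

Newton-Raphson formula: x_{n+1} = x_n - f(x_n)/f'(x_n)

Iteration 1:
  f(0.200000) = 0.621403
  f'(0.200000) = -1.778597
  x_1 = 0.200000 - 0.621403/(-1.778597) = 0.549378
Iteration 2:
  f(0.549378) = 0.084041
  f'(0.549378) = -1.267825
  x_2 = 0.549378 - 0.084041/(-1.267825) = 0.615666
Iteration 3:
  f(0.615666) = 0.003891
  f'(0.615666) = -1.149112
  x_3 = 0.615666 - 0.003891/(-1.149112) = 0.619052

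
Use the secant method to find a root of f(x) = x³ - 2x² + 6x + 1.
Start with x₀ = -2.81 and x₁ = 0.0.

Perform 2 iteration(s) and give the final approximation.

f(x) = x³ - 2x² + 6x + 1
x₀ = -2.81, x₁ = 0.0

Secant formula: x_{n+1} = x_n - f(x_n)(x_n - x_{n-1})/(f(x_n) - f(x_{n-1}))

Iteration 1:
  f(-2.810000) = -53.840241
  f(0.000000) = 1.000000
  x_2 = 0.000000 - 1.000000×(0.000000 - (-2.810000))/(1.000000 - (-53.840241))
       = -0.051240
Iteration 2:
  f(0.000000) = 1.000000
  f(-0.051240) = 0.687176
  x_3 = -0.051240 - 0.687176×(-0.051240 - 0.000000)/(0.687176 - 1.000000)
       = -0.163797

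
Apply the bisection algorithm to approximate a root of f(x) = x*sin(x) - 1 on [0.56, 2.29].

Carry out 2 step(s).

f(x) = x*sin(x) - 1
Initial interval: [0.56, 2.29]

Iteration 1:
  c_1 = (0.560000 + 2.290000)/2 = 1.425000
  f(c_1) = f(1.425000) = 0.409882
  f(a) × f(c) < 0, new interval: [0.560000, 1.425000]
Iteration 2:
  c_2 = (0.560000 + 1.425000)/2 = 0.992500
  f(c_2) = f(0.992500) = -0.168885
  f(a) × f(c) ≥ 0, new interval: [0.992500, 1.425000]

After 2 iteration(s), the approximation is c_2 = 0.992500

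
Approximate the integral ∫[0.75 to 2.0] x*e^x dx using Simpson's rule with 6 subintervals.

f(x) = x*e^x
a = 0.75, b = 2.0, n = 6
h = (b - a)/n = 0.208333

Simpson's rule: (h/3)[f(x₀) + 4f(x₁) + 2f(x₂) + ... + f(xₙ)]

x_0 = 0.7500, f(x_0) = 1.587750, coefficient = 1
x_1 = 0.9583, f(x_1) = 2.498708, coefficient = 4
x_2 = 1.1667, f(x_2) = 3.746482, coefficient = 2
x_3 = 1.3750, f(x_3) = 5.438230, coefficient = 4
x_4 = 1.5833, f(x_4) = 7.712679, coefficient = 2
x_5 = 1.7917, f(x_5) = 10.749002, coefficient = 4
x_6 = 2.0000, f(x_6) = 14.778112, coefficient = 1

I ≈ (0.208333/3) × 114.027949 = 7.918608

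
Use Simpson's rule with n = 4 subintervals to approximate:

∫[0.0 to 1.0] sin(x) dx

f(x) = sin(x)
a = 0.0, b = 1.0, n = 4
h = (b - a)/n = 0.250000

Simpson's rule: (h/3)[f(x₀) + 4f(x₁) + 2f(x₂) + ... + f(xₙ)]

x_0 = 0.0000, f(x_0) = 0.000000, coefficient = 1
x_1 = 0.2500, f(x_1) = 0.247404, coefficient = 4
x_2 = 0.5000, f(x_2) = 0.479426, coefficient = 2
x_3 = 0.7500, f(x_3) = 0.681639, coefficient = 4
x_4 = 1.0000, f(x_4) = 0.841471, coefficient = 1

I ≈ (0.250000/3) × 5.516493 = 0.459708
Exact value: 0.459698
Error: 0.000010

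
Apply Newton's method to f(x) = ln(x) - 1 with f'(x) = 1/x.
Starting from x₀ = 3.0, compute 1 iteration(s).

f(x) = ln(x) - 1
f'(x) = 1/x
x₀ = 3.0

Newton-Raphson formula: x_{n+1} = x_n - f(x_n)/f'(x_n)

Iteration 1:
  f(3.000000) = 0.098612
  f'(3.000000) = 0.333333
  x_1 = 3.000000 - 0.098612/0.333333 = 2.704163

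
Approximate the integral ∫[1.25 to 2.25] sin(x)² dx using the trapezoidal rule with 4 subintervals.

f(x) = sin(x)²
a = 1.25, b = 2.25, n = 4
h = (b - a)/n = 0.250000

Trapezoidal rule: (h/2)[f(x₀) + 2f(x₁) + 2f(x₂) + ... + f(xₙ)]

x_0 = 1.2500, f(x_0) = 0.900572, coefficient = 1
x_1 = 1.5000, f(x_1) = 0.994996, coefficient = 2
x_2 = 1.7500, f(x_2) = 0.968228, coefficient = 2
x_3 = 2.0000, f(x_3) = 0.826822, coefficient = 2
x_4 = 2.2500, f(x_4) = 0.605398, coefficient = 1

I ≈ (0.250000/2) × 7.086063 = 0.885758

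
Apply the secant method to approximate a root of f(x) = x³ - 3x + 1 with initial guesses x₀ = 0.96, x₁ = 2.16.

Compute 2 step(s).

f(x) = x³ - 3x + 1
x₀ = 0.96, x₁ = 2.16

Secant formula: x_{n+1} = x_n - f(x_n)(x_n - x_{n-1})/(f(x_n) - f(x_{n-1}))

Iteration 1:
  f(0.960000) = -0.995264
  f(2.160000) = 4.597696
  x_2 = 2.160000 - 4.597696×(2.160000 - 0.960000)/(4.597696 - (-0.995264))
       = 1.173539
Iteration 2:
  f(2.160000) = 4.597696
  f(1.173539) = -0.904426
  x_3 = 1.173539 - (-0.904426)×(1.173539 - 2.160000)/(-0.904426 - 4.597696)
       = 1.335691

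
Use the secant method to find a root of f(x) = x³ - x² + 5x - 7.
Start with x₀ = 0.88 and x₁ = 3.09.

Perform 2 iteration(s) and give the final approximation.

f(x) = x³ - x² + 5x - 7
x₀ = 0.88, x₁ = 3.09

Secant formula: x_{n+1} = x_n - f(x_n)(x_n - x_{n-1})/(f(x_n) - f(x_{n-1}))

Iteration 1:
  f(0.880000) = -2.692928
  f(3.090000) = 28.405529
  x_2 = 3.090000 - 28.405529×(3.090000 - 0.880000)/(28.405529 - (-2.692928))
       = 1.071372
Iteration 2:
  f(3.090000) = 28.405529
  f(1.071372) = -1.561217
  x_3 = 1.071372 - (-1.561217)×(1.071372 - 3.090000)/(-1.561217 - 28.405529)
       = 1.176539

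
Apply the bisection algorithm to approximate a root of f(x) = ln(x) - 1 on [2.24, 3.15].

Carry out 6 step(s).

f(x) = ln(x) - 1
Initial interval: [2.24, 3.15]

Iteration 1:
  c_1 = (2.240000 + 3.150000)/2 = 2.695000
  f(c_1) = f(2.695000) = -0.008602
  f(a) × f(c) ≥ 0, new interval: [2.695000, 3.150000]
Iteration 2:
  c_2 = (2.695000 + 3.150000)/2 = 2.922500
  f(c_2) = f(2.922500) = 0.072439
  f(a) × f(c) < 0, new interval: [2.695000, 2.922500]
Iteration 3:
  c_3 = (2.695000 + 2.922500)/2 = 2.808750
  f(c_3) = f(2.808750) = 0.032740
  f(a) × f(c) < 0, new interval: [2.695000, 2.808750]
Iteration 4:
  c_4 = (2.695000 + 2.808750)/2 = 2.751875
  f(c_4) = f(2.751875) = 0.012282
  f(a) × f(c) < 0, new interval: [2.695000, 2.751875]
Iteration 5:
  c_5 = (2.695000 + 2.751875)/2 = 2.723438
  f(c_5) = f(2.723438) = 0.001895
  f(a) × f(c) < 0, new interval: [2.695000, 2.723438]
Iteration 6:
  c_6 = (2.695000 + 2.723438)/2 = 2.709219
  f(c_6) = f(2.709219) = -0.003340
  f(a) × f(c) ≥ 0, new interval: [2.709219, 2.723438]

After 6 iteration(s), the approximation is c_6 = 2.709219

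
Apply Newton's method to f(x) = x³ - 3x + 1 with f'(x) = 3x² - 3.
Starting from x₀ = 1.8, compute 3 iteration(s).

f(x) = x³ - 3x + 1
f'(x) = 3x² - 3
x₀ = 1.8

Newton-Raphson formula: x_{n+1} = x_n - f(x_n)/f'(x_n)

Iteration 1:
  f(1.800000) = 1.432000
  f'(1.800000) = 6.720000
  x_1 = 1.800000 - 1.432000/6.720000 = 1.586905
Iteration 2:
  f(1.586905) = 0.235535
  f'(1.586905) = 4.554800
  x_2 = 1.586905 - 0.235535/4.554800 = 1.535193
Iteration 3:
  f(1.535193) = 0.012592
  f'(1.535193) = 4.070456
  x_3 = 1.535193 - 0.012592/4.070456 = 1.532100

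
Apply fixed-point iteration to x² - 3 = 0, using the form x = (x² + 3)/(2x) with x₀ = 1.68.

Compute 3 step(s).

Equation: x² - 3 = 0
Fixed-point form: x = (x² + 3)/(2x)
x₀ = 1.68

x_1 = g(1.680000) = 1.732857
x_2 = g(1.732857) = 1.732051
x_3 = g(1.732051) = 1.732051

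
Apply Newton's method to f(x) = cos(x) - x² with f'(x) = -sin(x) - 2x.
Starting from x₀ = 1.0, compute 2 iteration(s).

f(x) = cos(x) - x²
f'(x) = -sin(x) - 2x
x₀ = 1.0

Newton-Raphson formula: x_{n+1} = x_n - f(x_n)/f'(x_n)

Iteration 1:
  f(1.000000) = -0.459698
  f'(1.000000) = -2.841471
  x_1 = 1.000000 - (-0.459698)/(-2.841471) = 0.838218
Iteration 2:
  f(0.838218) = -0.033822
  f'(0.838218) = -2.419890
  x_2 = 0.838218 - (-0.033822)/(-2.419890) = 0.824242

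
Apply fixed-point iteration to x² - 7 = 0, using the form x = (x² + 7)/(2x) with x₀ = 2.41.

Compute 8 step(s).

Equation: x² - 7 = 0
Fixed-point form: x = (x² + 7)/(2x)
x₀ = 2.41

x_1 = g(2.410000) = 2.657282
x_2 = g(2.657282) = 2.645776
x_3 = g(2.645776) = 2.645751
x_4 = g(2.645751) = 2.645751
x_5 = g(2.645751) = 2.645751
x_6 = g(2.645751) = 2.645751
x_7 = g(2.645751) = 2.645751
x_8 = g(2.645751) = 2.645751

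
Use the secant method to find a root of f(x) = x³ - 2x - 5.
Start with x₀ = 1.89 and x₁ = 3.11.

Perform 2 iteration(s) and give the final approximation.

f(x) = x³ - 2x - 5
x₀ = 1.89, x₁ = 3.11

Secant formula: x_{n+1} = x_n - f(x_n)(x_n - x_{n-1})/(f(x_n) - f(x_{n-1}))

Iteration 1:
  f(1.890000) = -2.028731
  f(3.110000) = 18.860231
  x_2 = 3.110000 - 18.860231×(3.110000 - 1.890000)/(18.860231 - (-2.028731))
       = 2.008486
Iteration 2:
  f(3.110000) = 18.860231
  f(2.008486) = -0.914706
  x_3 = 2.008486 - (-0.914706)×(2.008486 - 3.110000)/(-0.914706 - 18.860231)
       = 2.059438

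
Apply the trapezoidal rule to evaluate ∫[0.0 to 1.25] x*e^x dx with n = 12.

f(x) = x*e^x
a = 0.0, b = 1.25, n = 12
h = (b - a)/n = 0.104167

Trapezoidal rule: (h/2)[f(x₀) + 2f(x₁) + 2f(x₂) + ... + f(xₙ)]

x_0 = 0.0000, f(x_0) = 0.000000, coefficient = 1
x_1 = 0.1042, f(x_1) = 0.115603, coefficient = 2
x_2 = 0.2083, f(x_2) = 0.256588, coefficient = 2
x_3 = 0.3125, f(x_3) = 0.427137, coefficient = 2
x_4 = 0.4167, f(x_4) = 0.632040, coefficient = 2
x_5 = 0.5208, f(x_5) = 0.876786, coefficient = 2
x_6 = 0.6250, f(x_6) = 1.167654, coefficient = 2
x_7 = 0.7292, f(x_7) = 1.511819, coefficient = 2
x_8 = 0.8333, f(x_8) = 1.917480, coefficient = 2
x_9 = 0.9375, f(x_9) = 2.393990, coefficient = 2
x_10 = 1.0417, f(x_10) = 2.952017, coefficient = 2
x_11 = 1.1458, f(x_11) = 3.603716, coefficient = 2
x_12 = 1.2500, f(x_12) = 4.362929, coefficient = 1

I ≈ (0.104167/2) × 36.072589 = 1.878781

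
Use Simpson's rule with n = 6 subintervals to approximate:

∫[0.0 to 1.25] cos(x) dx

f(x) = cos(x)
a = 0.0, b = 1.25, n = 6
h = (b - a)/n = 0.208333

Simpson's rule: (h/3)[f(x₀) + 4f(x₁) + 2f(x₂) + ... + f(xₙ)]

x_0 = 0.0000, f(x_0) = 1.000000, coefficient = 1
x_1 = 0.2083, f(x_1) = 0.978377, coefficient = 4
x_2 = 0.4167, f(x_2) = 0.914443, coefficient = 2
x_3 = 0.6250, f(x_3) = 0.810963, coefficient = 4
x_4 = 0.8333, f(x_4) = 0.672412, coefficient = 2
x_5 = 1.0417, f(x_5) = 0.504782, coefficient = 4
x_6 = 1.2500, f(x_6) = 0.315322, coefficient = 1

I ≈ (0.208333/3) × 13.665522 = 0.948995
Exact value: 0.948985
Error: 0.000010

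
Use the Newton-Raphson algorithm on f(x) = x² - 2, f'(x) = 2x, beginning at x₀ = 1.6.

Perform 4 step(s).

f(x) = x² - 2
f'(x) = 2x
x₀ = 1.6

Newton-Raphson formula: x_{n+1} = x_n - f(x_n)/f'(x_n)

Iteration 1:
  f(1.600000) = 0.560000
  f'(1.600000) = 3.200000
  x_1 = 1.600000 - 0.560000/3.200000 = 1.425000
Iteration 2:
  f(1.425000) = 0.030625
  f'(1.425000) = 2.850000
  x_2 = 1.425000 - 0.030625/2.850000 = 1.414254
Iteration 3:
  f(1.414254) = 0.000115
  f'(1.414254) = 2.828509
  x_3 = 1.414254 - 0.000115/2.828509 = 1.414214
Iteration 4:
  f(1.414214) = 0.000000
  f'(1.414214) = 2.828427
  x_4 = 1.414214 - 0.000000/2.828427 = 1.414214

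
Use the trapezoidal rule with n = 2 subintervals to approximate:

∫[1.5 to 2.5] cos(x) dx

f(x) = cos(x)
a = 1.5, b = 2.5, n = 2
h = (b - a)/n = 0.500000

Trapezoidal rule: (h/2)[f(x₀) + 2f(x₁) + 2f(x₂) + ... + f(xₙ)]

x_0 = 1.5000, f(x_0) = 0.070737, coefficient = 1
x_1 = 2.0000, f(x_1) = -0.416147, coefficient = 2
x_2 = 2.5000, f(x_2) = -0.801144, coefficient = 1

I ≈ (0.500000/2) × -1.562700 = -0.390675
Exact value: -0.399023
Error: 0.008348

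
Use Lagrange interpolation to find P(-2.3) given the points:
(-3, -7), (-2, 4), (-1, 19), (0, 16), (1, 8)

Lagrange interpolation formula:
P(x) = Σ yᵢ × Lᵢ(x)
where Lᵢ(x) = Π_{j≠i} (x - xⱼ)/(xᵢ - xⱼ)

L_0(-2.3) = (-2.3 - (-2))/(-3 - (-2)) × (-2.3 - (-1))/(-3 - (-1)) × (-2.3 - 0)/(-3 - 0) × (-2.3 - 1)/(-3 - 1) = 0.123337
L_1(-2.3) = (-2.3 - (-3))/(-2 - (-3)) × (-2.3 - (-1))/(-2 - (-1)) × (-2.3 - 0)/(-2 - 0) × (-2.3 - 1)/(-2 - 1) = 1.151150
L_2(-2.3) = (-2.3 - (-3))/(-1 - (-3)) × (-2.3 - (-2))/(-1 - (-2)) × (-2.3 - 0)/(-1 - 0) × (-2.3 - 1)/(-1 - 1) = -0.398475
L_3(-2.3) = (-2.3 - (-3))/(0 - (-3)) × (-2.3 - (-2))/(0 - (-2)) × (-2.3 - (-1))/(0 - (-1)) × (-2.3 - 1)/(0 - 1) = 0.150150
L_4(-2.3) = (-2.3 - (-3))/(1 - (-3)) × (-2.3 - (-2))/(1 - (-2)) × (-2.3 - (-1))/(1 - (-1)) × (-2.3 - 0)/(1 - 0) = -0.026162

P(-2.3) = (-7)×L_0(-2.3) + 4×L_1(-2.3) + 19×L_2(-2.3) + 16×L_3(-2.3) + 8×L_4(-2.3)
P(-2.3) = -1.636687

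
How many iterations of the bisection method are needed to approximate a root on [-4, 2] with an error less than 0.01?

We need (b-a)/2^n ≤ 0.01
(2 - (-4))/2^n ≤ 0.01
6/2^n ≤ 0.01
2^n ≥ 600
n ≥ log₂(600) = 9.23
n ≥ 10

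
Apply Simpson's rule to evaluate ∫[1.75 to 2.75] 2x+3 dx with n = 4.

f(x) = 2x+3
a = 1.75, b = 2.75, n = 4
h = (b - a)/n = 0.250000

Simpson's rule: (h/3)[f(x₀) + 4f(x₁) + 2f(x₂) + ... + f(xₙ)]

x_0 = 1.7500, f(x_0) = 6.500000, coefficient = 1
x_1 = 2.0000, f(x_1) = 7.000000, coefficient = 4
x_2 = 2.2500, f(x_2) = 7.500000, coefficient = 2
x_3 = 2.5000, f(x_3) = 8.000000, coefficient = 4
x_4 = 2.7500, f(x_4) = 8.500000, coefficient = 1

I ≈ (0.250000/3) × 90.000000 = 7.500000
Exact value: 7.500000
Error: 0.000000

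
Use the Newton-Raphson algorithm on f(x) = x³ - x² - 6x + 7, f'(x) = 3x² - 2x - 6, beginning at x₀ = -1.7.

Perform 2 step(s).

f(x) = x³ - x² - 6x + 7
f'(x) = 3x² - 2x - 6
x₀ = -1.7

Newton-Raphson formula: x_{n+1} = x_n - f(x_n)/f'(x_n)

Iteration 1:
  f(-1.700000) = 9.397000
  f'(-1.700000) = 6.070000
  x_1 = -1.700000 - 9.397000/6.070000 = -3.248105
Iteration 2:
  f(-3.248105) = -18.329682
  f'(-3.248105) = 32.146778
  x_2 = -3.248105 - (-18.329682)/32.146778 = -2.677918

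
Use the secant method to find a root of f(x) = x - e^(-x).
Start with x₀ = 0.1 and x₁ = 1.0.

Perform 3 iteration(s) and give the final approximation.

f(x) = x - e^(-x)
x₀ = 0.1, x₁ = 1.0

Secant formula: x_{n+1} = x_n - f(x_n)(x_n - x_{n-1})/(f(x_n) - f(x_{n-1}))

Iteration 1:
  f(0.100000) = -0.804837
  f(1.000000) = 0.632121
  x_2 = 1.000000 - 0.632121×(1.000000 - 0.100000)/(0.632121 - (-0.804837))
       = 0.604088
Iteration 2:
  f(1.000000) = 0.632121
  f(0.604088) = 0.057516
  x_3 = 0.604088 - 0.057516×(0.604088 - 1.000000)/(0.057516 - 0.632121)
       = 0.564459
Iteration 3:
  f(0.604088) = 0.057516
  f(0.564459) = -0.004209
  x_4 = 0.564459 - (-0.004209)×(0.564459 - 0.604088)/(-0.004209 - 0.057516)
       = 0.567161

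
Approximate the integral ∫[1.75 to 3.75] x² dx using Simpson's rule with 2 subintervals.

f(x) = x²
a = 1.75, b = 3.75, n = 2
h = (b - a)/n = 1.000000

Simpson's rule: (h/3)[f(x₀) + 4f(x₁) + 2f(x₂) + ... + f(xₙ)]

x_0 = 1.7500, f(x_0) = 3.062500, coefficient = 1
x_1 = 2.7500, f(x_1) = 7.562500, coefficient = 4
x_2 = 3.7500, f(x_2) = 14.062500, coefficient = 1

I ≈ (1.000000/3) × 47.375000 = 15.791667
Exact value: 15.791667
Error: 0.000000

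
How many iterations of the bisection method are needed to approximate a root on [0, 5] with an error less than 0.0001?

We need (b-a)/2^n ≤ 0.0001
(5 - 0)/2^n ≤ 0.0001
5/2^n ≤ 0.0001
2^n ≥ 50000
n ≥ log₂(50000) = 15.61
n ≥ 16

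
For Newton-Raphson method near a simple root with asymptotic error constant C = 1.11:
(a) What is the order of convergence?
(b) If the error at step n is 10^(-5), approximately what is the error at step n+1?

(a) Newton-Raphson has quadratic (order 2) convergence near simple roots.
    This means |e_{n+1}| ≈ C|e_n|².

(b) With |e_n| = 10^(-5) and C = 1.11:
    |e_{n+1}| ≈ 1.11 × (10^(-5))² = 1.11 × 10^(-10)

(a) 2 (quadratic); (b) |e_{n+1}| ≈ 1.110e-10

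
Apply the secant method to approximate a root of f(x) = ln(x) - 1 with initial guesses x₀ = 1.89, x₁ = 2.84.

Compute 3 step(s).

f(x) = ln(x) - 1
x₀ = 1.89, x₁ = 2.84

Secant formula: x_{n+1} = x_n - f(x_n)(x_n - x_{n-1})/(f(x_n) - f(x_{n-1}))

Iteration 1:
  f(1.890000) = -0.363423
  f(2.840000) = 0.043804
  x_2 = 2.840000 - 0.043804×(2.840000 - 1.890000)/(0.043804 - (-0.363423))
       = 2.737812
Iteration 2:
  f(2.840000) = 0.043804
  f(2.737812) = 0.007159
  x_3 = 2.737812 - 0.007159×(2.737812 - 2.840000)/(0.007159 - 0.043804)
       = 2.717848
Iteration 3:
  f(2.737812) = 0.007159
  f(2.717848) = -0.000160
  x_4 = 2.717848 - (-0.000160)×(2.717848 - 2.737812)/(-0.000160 - 0.007159)
       = 2.718283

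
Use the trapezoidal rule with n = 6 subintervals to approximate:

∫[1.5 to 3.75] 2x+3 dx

f(x) = 2x+3
a = 1.5, b = 3.75, n = 6
h = (b - a)/n = 0.375000

Trapezoidal rule: (h/2)[f(x₀) + 2f(x₁) + 2f(x₂) + ... + f(xₙ)]

x_0 = 1.5000, f(x_0) = 6.000000, coefficient = 1
x_1 = 1.8750, f(x_1) = 6.750000, coefficient = 2
x_2 = 2.2500, f(x_2) = 7.500000, coefficient = 2
x_3 = 2.6250, f(x_3) = 8.250000, coefficient = 2
x_4 = 3.0000, f(x_4) = 9.000000, coefficient = 2
x_5 = 3.3750, f(x_5) = 9.750000, coefficient = 2
x_6 = 3.7500, f(x_6) = 10.500000, coefficient = 1

I ≈ (0.375000/2) × 99.000000 = 18.562500
Exact value: 18.562500
Error: 0.000000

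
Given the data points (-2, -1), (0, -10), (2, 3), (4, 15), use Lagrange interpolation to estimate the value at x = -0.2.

Lagrange interpolation formula:
P(x) = Σ yᵢ × Lᵢ(x)
where Lᵢ(x) = Π_{j≠i} (x - xⱼ)/(xᵢ - xⱼ)

L_0(-0.2) = (-0.2 - 0)/(-2 - 0) × (-0.2 - 2)/(-2 - 2) × (-0.2 - 4)/(-2 - 4) = 0.038500
L_1(-0.2) = (-0.2 - (-2))/(0 - (-2)) × (-0.2 - 2)/(0 - 2) × (-0.2 - 4)/(0 - 4) = 1.039500
L_2(-0.2) = (-0.2 - (-2))/(2 - (-2)) × (-0.2 - 0)/(2 - 0) × (-0.2 - 4)/(2 - 4) = -0.094500
L_3(-0.2) = (-0.2 - (-2))/(4 - (-2)) × (-0.2 - 0)/(4 - 0) × (-0.2 - 2)/(4 - 2) = 0.016500

P(-0.2) = (-1)×L_0(-0.2) + (-10)×L_1(-0.2) + 3×L_2(-0.2) + 15×L_3(-0.2)
P(-0.2) = -10.469500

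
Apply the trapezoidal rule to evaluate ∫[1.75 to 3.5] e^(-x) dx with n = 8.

f(x) = e^(-x)
a = 1.75, b = 3.5, n = 8
h = (b - a)/n = 0.218750

Trapezoidal rule: (h/2)[f(x₀) + 2f(x₁) + 2f(x₂) + ... + f(xₙ)]

x_0 = 1.7500, f(x_0) = 0.173774, coefficient = 1
x_1 = 1.9688, f(x_1) = 0.139631, coefficient = 2
x_2 = 2.1875, f(x_2) = 0.112197, coefficient = 2
x_3 = 2.4062, f(x_3) = 0.090153, coefficient = 2
x_4 = 2.6250, f(x_4) = 0.072440, coefficient = 2
x_5 = 2.8438, f(x_5) = 0.058207, coefficient = 2
x_6 = 3.0625, f(x_6) = 0.046771, coefficient = 2
x_7 = 3.2812, f(x_7) = 0.037581, coefficient = 2
x_8 = 3.5000, f(x_8) = 0.030197, coefficient = 1

I ≈ (0.218750/2) × 1.317930 = 0.144149
Exact value: 0.143577
Error: 0.000572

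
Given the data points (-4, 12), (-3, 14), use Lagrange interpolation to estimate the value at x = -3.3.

Lagrange interpolation formula:
P(x) = Σ yᵢ × Lᵢ(x)
where Lᵢ(x) = Π_{j≠i} (x - xⱼ)/(xᵢ - xⱼ)

L_0(-3.3) = (-3.3 - (-3))/(-4 - (-3)) = 0.300000
L_1(-3.3) = (-3.3 - (-4))/(-3 - (-4)) = 0.700000

P(-3.3) = 12×L_0(-3.3) + 14×L_1(-3.3)
P(-3.3) = 13.400000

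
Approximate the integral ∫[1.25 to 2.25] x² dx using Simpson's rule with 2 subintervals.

f(x) = x²
a = 1.25, b = 2.25, n = 2
h = (b - a)/n = 0.500000

Simpson's rule: (h/3)[f(x₀) + 4f(x₁) + 2f(x₂) + ... + f(xₙ)]

x_0 = 1.2500, f(x_0) = 1.562500, coefficient = 1
x_1 = 1.7500, f(x_1) = 3.062500, coefficient = 4
x_2 = 2.2500, f(x_2) = 5.062500, coefficient = 1

I ≈ (0.500000/3) × 18.875000 = 3.145833
Exact value: 3.145833
Error: 0.000000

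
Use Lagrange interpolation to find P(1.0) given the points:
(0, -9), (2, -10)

Lagrange interpolation formula:
P(x) = Σ yᵢ × Lᵢ(x)
where Lᵢ(x) = Π_{j≠i} (x - xⱼ)/(xᵢ - xⱼ)

L_0(1.0) = (1.0 - 2)/(0 - 2) = 0.500000
L_1(1.0) = (1.0 - 0)/(2 - 0) = 0.500000

P(1.0) = (-9)×L_0(1.0) + (-10)×L_1(1.0)
P(1.0) = -9.500000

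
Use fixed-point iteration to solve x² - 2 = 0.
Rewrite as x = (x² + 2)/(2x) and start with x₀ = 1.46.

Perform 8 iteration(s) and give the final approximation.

Equation: x² - 2 = 0
Fixed-point form: x = (x² + 2)/(2x)
x₀ = 1.46

x_1 = g(1.460000) = 1.414932
x_2 = g(1.414932) = 1.414214
x_3 = g(1.414214) = 1.414214
x_4 = g(1.414214) = 1.414214
x_5 = g(1.414214) = 1.414214
x_6 = g(1.414214) = 1.414214
x_7 = g(1.414214) = 1.414214
x_8 = g(1.414214) = 1.414214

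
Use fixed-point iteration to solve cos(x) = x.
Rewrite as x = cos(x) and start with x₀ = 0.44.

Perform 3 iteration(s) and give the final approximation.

Equation: cos(x) = x
Fixed-point form: x = cos(x)
x₀ = 0.44

x_1 = g(0.440000) = 0.904752
x_2 = g(0.904752) = 0.617881
x_3 = g(0.617881) = 0.815108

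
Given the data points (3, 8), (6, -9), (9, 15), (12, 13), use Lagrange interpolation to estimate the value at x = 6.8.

Lagrange interpolation formula:
P(x) = Σ yᵢ × Lᵢ(x)
where Lᵢ(x) = Π_{j≠i} (x - xⱼ)/(xᵢ - xⱼ)

L_0(6.8) = (6.8 - 6)/(3 - 6) × (6.8 - 9)/(3 - 9) × (6.8 - 12)/(3 - 12) = -0.056494
L_1(6.8) = (6.8 - 3)/(6 - 3) × (6.8 - 9)/(6 - 9) × (6.8 - 12)/(6 - 12) = 0.805037
L_2(6.8) = (6.8 - 3)/(9 - 3) × (6.8 - 6)/(9 - 6) × (6.8 - 12)/(9 - 12) = 0.292741
L_3(6.8) = (6.8 - 3)/(12 - 3) × (6.8 - 6)/(12 - 6) × (6.8 - 9)/(12 - 9) = -0.041284

P(6.8) = 8×L_0(6.8) + (-9)×L_1(6.8) + 15×L_2(6.8) + 13×L_3(6.8)
P(6.8) = -3.842864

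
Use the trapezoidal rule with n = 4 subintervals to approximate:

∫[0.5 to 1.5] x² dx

f(x) = x²
a = 0.5, b = 1.5, n = 4
h = (b - a)/n = 0.250000

Trapezoidal rule: (h/2)[f(x₀) + 2f(x₁) + 2f(x₂) + ... + f(xₙ)]

x_0 = 0.5000, f(x_0) = 0.250000, coefficient = 1
x_1 = 0.7500, f(x_1) = 0.562500, coefficient = 2
x_2 = 1.0000, f(x_2) = 1.000000, coefficient = 2
x_3 = 1.2500, f(x_3) = 1.562500, coefficient = 2
x_4 = 1.5000, f(x_4) = 2.250000, coefficient = 1

I ≈ (0.250000/2) × 8.750000 = 1.093750
Exact value: 1.083333
Error: 0.010417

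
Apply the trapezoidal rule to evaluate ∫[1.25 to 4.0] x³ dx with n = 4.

f(x) = x³
a = 1.25, b = 4.0, n = 4
h = (b - a)/n = 0.687500

Trapezoidal rule: (h/2)[f(x₀) + 2f(x₁) + 2f(x₂) + ... + f(xₙ)]

x_0 = 1.2500, f(x_0) = 1.953125, coefficient = 1
x_1 = 1.9375, f(x_1) = 7.273193, coefficient = 2
x_2 = 2.6250, f(x_2) = 18.087891, coefficient = 2
x_3 = 3.3125, f(x_3) = 36.346924, coefficient = 2
x_4 = 4.0000, f(x_4) = 64.000000, coefficient = 1

I ≈ (0.687500/2) × 189.369141 = 65.095642
Exact value: 63.389648
Error: 1.705994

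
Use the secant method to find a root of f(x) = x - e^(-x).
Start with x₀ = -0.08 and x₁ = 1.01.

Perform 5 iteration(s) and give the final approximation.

f(x) = x - e^(-x)
x₀ = -0.08, x₁ = 1.01

Secant formula: x_{n+1} = x_n - f(x_n)(x_n - x_{n-1})/(f(x_n) - f(x_{n-1}))

Iteration 1:
  f(-0.080000) = -1.163287
  f(1.010000) = 0.645781
  x_2 = 1.010000 - 0.645781×(1.010000 - (-0.080000))/(0.645781 - (-1.163287))
       = 0.620904
Iteration 2:
  f(1.010000) = 0.645781
  f(0.620904) = 0.083446
  x_3 = 0.620904 - 0.083446×(0.620904 - 1.010000)/(0.083446 - 0.645781)
       = 0.563166
Iteration 3:
  f(0.620904) = 0.083446
  f(0.563166) = -0.006238
  x_4 = 0.563166 - (-0.006238)×(0.563166 - 0.620904)/(-0.006238 - 0.083446)
       = 0.567182
Iteration 4:
  f(0.563166) = -0.006238
  f(0.567182) = 0.000060
  x_5 = 0.567182 - 0.000060×(0.567182 - 0.563166)/(0.000060 - (-0.006238))
       = 0.567143
Iteration 5:
  f(0.567182) = 0.000060
  f(0.567143) = 0.000000
  x_6 = 0.567143 - 0.000000×(0.567143 - 0.567182)/(0.000000 - 0.000060)
       = 0.567143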